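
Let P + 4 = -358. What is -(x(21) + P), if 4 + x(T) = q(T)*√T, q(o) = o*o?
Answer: 366 - 441*√21 ≈ -1654.9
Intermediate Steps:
q(o) = o²
x(T) = -4 + T^(5/2) (x(T) = -4 + T²*√T = -4 + T^(5/2))
P = -362 (P = -4 - 358 = -362)
-(x(21) + P) = -((-4 + 21^(5/2)) - 362) = -((-4 + 441*√21) - 362) = -(-366 + 441*√21) = 366 - 441*√21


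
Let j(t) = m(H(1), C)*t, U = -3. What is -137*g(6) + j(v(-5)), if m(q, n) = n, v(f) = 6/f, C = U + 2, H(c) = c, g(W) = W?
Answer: -4104/5 ≈ -820.80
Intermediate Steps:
C = -1 (C = -3 + 2 = -1)
j(t) = -t
-137*g(6) + j(v(-5)) = -137*6 - 6/(-5) = -822 - 6*(-1)/5 = -822 - 1*(-6/5) = -822 + 6/5 = -4104/5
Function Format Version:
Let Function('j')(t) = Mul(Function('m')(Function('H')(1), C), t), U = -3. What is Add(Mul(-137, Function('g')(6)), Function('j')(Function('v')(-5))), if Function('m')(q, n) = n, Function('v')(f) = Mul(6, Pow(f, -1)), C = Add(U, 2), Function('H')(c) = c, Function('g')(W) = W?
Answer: Rational(-4104, 5) ≈ -820.80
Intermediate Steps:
C = -1 (C = Add(-3, 2) = -1)
Function('j')(t) = Mul(-1, t)
Add(Mul(-137, Function('g')(6)), Function('j')(Function('v')(-5))) = Add(Mul(-137, 6), Mul(-1, Mul(6, Pow(-5, -1)))) = Add(-822, Mul(-1, Mul(6, Rational(-1, 5)))) = Add(-822, Mul(-1, Rational(-6, 5))) = Add(-822, Rational(6, 5)) = Rational(-4104, 5)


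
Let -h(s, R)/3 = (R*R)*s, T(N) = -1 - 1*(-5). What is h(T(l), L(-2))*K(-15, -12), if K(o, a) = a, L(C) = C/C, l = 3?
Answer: 144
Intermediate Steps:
L(C) = 1
T(N) = 4 (T(N) = -1 + 5 = 4)
h(s, R) = -3*s*R² (h(s, R) = -3*R*R*s = -3*R²*s = -3*s*R²)
h(T(l), L(-2))*K(-15, -12) = -3*4*1²*(-12) = -3*4*1*(-12) = -12*(-12) = 144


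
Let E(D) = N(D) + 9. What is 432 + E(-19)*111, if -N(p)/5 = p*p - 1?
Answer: -198369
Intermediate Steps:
N(p) = 5 - 5*p**2 (N(p) = -5*(p*p - 1) = -5*(p**2 - 1) = -5*(-1 + p**2) = 5 - 5*p**2)
E(D) = 14 - 5*D**2 (E(D) = (5 - 5*D**2) + 9 = 14 - 5*D**2)
432 + E(-19)*111 = 432 + (14 - 5*(-19)**2)*111 = 432 + (14 - 5*361)*111 = 432 + (14 - 1805)*111 = 432 - 1791*111 = 432 - 198801 = -198369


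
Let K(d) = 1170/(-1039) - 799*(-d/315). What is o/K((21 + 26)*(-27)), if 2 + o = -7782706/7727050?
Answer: 28166881673/30159616531985 ≈ 0.00093393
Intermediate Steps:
K(d) = -1170/1039 + 799*d/315 (K(d) = 1170*(-1/1039) - (-799)*d/315 = -1170/1039 + 799*d/315)
o = -11618403/3863525 (o = -2 - 7782706/7727050 = -2 - 7782706*1/7727050 = -2 - 3891353/3863525 = -11618403/3863525 ≈ -3.0072)
o/K((21 + 26)*(-27)) = -11618403/(3863525*(-1170/1039 + 799*((21 + 26)*(-27))/315)) = -11618403/(3863525*(-1170/1039 + 799*(47*(-27))/315)) = -11618403/(3863525*(-1170/1039 + (799/315)*(-1269))) = -11618403/(3863525*(-1170/1039 - 112659/35)) = -11618403/(3863525*(-117093651/36365)) = -11618403/3863525*(-36365/117093651) = 28166881673/30159616531985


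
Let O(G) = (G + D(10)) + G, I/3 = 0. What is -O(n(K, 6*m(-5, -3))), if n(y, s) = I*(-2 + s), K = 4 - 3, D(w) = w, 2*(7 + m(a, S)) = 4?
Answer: -10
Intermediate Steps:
I = 0 (I = 3*0 = 0)
m(a, S) = -5 (m(a, S) = -7 + (½)*4 = -7 + 2 = -5)
K = 1
n(y, s) = 0 (n(y, s) = 0*(-2 + s) = 0)
O(G) = 10 + 2*G (O(G) = (G + 10) + G = (10 + G) + G = 10 + 2*G)
-O(n(K, 6*m(-5, -3))) = -(10 + 2*0) = -(10 + 0) = -1*10 = -10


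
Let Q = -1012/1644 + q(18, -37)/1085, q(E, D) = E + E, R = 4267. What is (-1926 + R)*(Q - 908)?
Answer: -948499900949/445935 ≈ -2.1270e+6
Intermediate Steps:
q(E, D) = 2*E
Q = -259709/445935 (Q = -1012/1644 + (2*18)/1085 = -1012*1/1644 + 36*(1/1085) = -253/411 + 36/1085 = -259709/445935 ≈ -0.58239)
(-1926 + R)*(Q - 908) = (-1926 + 4267)*(-259709/445935 - 908) = 2341*(-405168689/445935) = -948499900949/445935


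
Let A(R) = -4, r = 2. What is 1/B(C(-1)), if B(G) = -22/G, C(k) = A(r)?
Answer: 2/11 ≈ 0.18182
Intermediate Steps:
C(k) = -4
1/B(C(-1)) = 1/(-22/(-4)) = 1/(-22*(-¼)) = 1/(11/2) = 2/11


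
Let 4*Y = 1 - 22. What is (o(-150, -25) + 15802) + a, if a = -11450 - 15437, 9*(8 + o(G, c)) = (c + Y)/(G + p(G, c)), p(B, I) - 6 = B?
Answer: -117408191/10584 ≈ -11093.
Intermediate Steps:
p(B, I) = 6 + B
Y = -21/4 (Y = (1 - 22)/4 = (1/4)*(-21) = -21/4 ≈ -5.2500)
o(G, c) = -8 + (-21/4 + c)/(9*(6 + 2*G)) (o(G, c) = -8 + ((c - 21/4)/(G + (6 + G)))/9 = -8 + ((-21/4 + c)/(6 + 2*G))/9 = -8 + (-21/4 + c)/(9*(6 + 2*G)))
a = -26887
(o(-150, -25) + 15802) + a = ((-1749 - 576*(-150) + 4*(-25))/(72*(3 - 150)) + 15802) - 26887 = ((1/72)*(-1749 + 86400 - 100)/(-147) + 15802) - 26887 = ((1/72)*(-1/147)*84551 + 15802) - 26887 = (-84551/10584 + 15802) - 26887 = 167163817/10584 - 26887 = -117408191/10584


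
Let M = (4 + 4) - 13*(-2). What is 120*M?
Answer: 4080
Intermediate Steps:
M = 34 (M = 8 + 26 = 34)
120*M = 120*34 = 4080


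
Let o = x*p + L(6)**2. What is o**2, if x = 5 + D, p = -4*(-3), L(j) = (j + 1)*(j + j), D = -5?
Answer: 49787136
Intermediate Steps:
L(j) = 2*j*(1 + j) (L(j) = (1 + j)*(2*j) = 2*j*(1 + j))
p = 12
x = 0 (x = 5 - 5 = 0)
o = 7056 (o = 0*12 + (2*6*(1 + 6))**2 = 0 + (2*6*7)**2 = 0 + 84**2 = 0 + 7056 = 7056)
o**2 = 7056**2 = 49787136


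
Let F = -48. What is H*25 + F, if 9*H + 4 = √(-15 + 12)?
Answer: -532/9 + 25*I*√3/9 ≈ -59.111 + 4.8112*I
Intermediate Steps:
H = -4/9 + I*√3/9 (H = -4/9 + √(-15 + 12)/9 = -4/9 + √(-3)/9 = -4/9 + (I*√3)/9 = -4/9 + I*√3/9 ≈ -0.44444 + 0.19245*I)
H*25 + F = (-4/9 + I*√3/9)*25 - 48 = (-100/9 + 25*I*√3/9) - 48 = -532/9 + 25*I*√3/9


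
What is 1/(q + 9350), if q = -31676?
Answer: -1/22326 ≈ -4.4791e-5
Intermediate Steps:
1/(q + 9350) = 1/(-31676 + 9350) = 1/(-22326) = -1/22326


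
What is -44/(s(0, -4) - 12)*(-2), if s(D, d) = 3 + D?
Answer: -88/9 ≈ -9.7778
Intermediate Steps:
-44/(s(0, -4) - 12)*(-2) = -44/((3 + 0) - 12)*(-2) = -44/(3 - 12)*(-2) = -44/(-9)*(-2) = -44*(-⅑)*(-2) = (44/9)*(-2) = -88/9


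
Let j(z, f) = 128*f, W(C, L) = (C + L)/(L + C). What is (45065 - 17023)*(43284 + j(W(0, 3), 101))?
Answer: 1576296904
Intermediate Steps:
W(C, L) = 1 (W(C, L) = (C + L)/(C + L) = 1)
(45065 - 17023)*(43284 + j(W(0, 3), 101)) = (45065 - 17023)*(43284 + 128*101) = 28042*(43284 + 12928) = 28042*56212 = 1576296904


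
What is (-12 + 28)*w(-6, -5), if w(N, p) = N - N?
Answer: 0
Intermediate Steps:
w(N, p) = 0
(-12 + 28)*w(-6, -5) = (-12 + 28)*0 = 16*0 = 0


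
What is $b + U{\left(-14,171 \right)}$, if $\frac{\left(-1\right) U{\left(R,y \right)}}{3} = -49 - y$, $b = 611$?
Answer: $1271$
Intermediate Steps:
$U{\left(R,y \right)} = 147 + 3 y$ ($U{\left(R,y \right)} = - 3 \left(-49 - y\right) = 147 + 3 y$)
$b + U{\left(-14,171 \right)} = 611 + \left(147 + 3 \cdot 171\right) = 611 + \left(147 + 513\right) = 611 + 660 = 1271$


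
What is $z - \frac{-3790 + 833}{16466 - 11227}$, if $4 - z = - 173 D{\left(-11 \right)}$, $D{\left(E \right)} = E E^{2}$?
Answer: $- \frac{1206323944}{5239} \approx -2.3026 \cdot 10^{5}$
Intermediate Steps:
$D{\left(E \right)} = E^{3}$
$z = -230259$ ($z = 4 - - 173 \left(-11\right)^{3} = 4 - \left(-173\right) \left(-1331\right) = 4 - 230263 = -230259$)
$z - \frac{-3790 + 833}{16466 - 11227} = -230259 - \frac{-3790 + 833}{16466 - 11227} = -230259 - - \frac{2957}{5239} = -230259 + \frac{2957}{5239} = - \frac{1206323944}{5239}$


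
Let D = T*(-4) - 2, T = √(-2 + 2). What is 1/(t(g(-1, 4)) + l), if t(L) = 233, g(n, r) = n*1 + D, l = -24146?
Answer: -1/23913 ≈ -4.1818e-5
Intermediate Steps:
T = 0 (T = √0 = 0)
D = -2 (D = 0*(-4) - 2 = 0 - 2 = -2)
g(n, r) = -2 + n (g(n, r) = n*1 - 2 = n - 2 = -2 + n)
1/(t(g(-1, 4)) + l) = 1/(233 - 24146) = 1/(-23913) = -1/23913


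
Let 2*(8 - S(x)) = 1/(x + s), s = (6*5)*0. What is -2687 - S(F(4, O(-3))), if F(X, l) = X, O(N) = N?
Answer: -21559/8 ≈ -2694.9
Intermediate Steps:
s = 0 (s = 30*0 = 0)
S(x) = 8 - 1/(2*x) (S(x) = 8 - 1/(2*(x + 0)) = 8 - 1/(2*x))
-2687 - S(F(4, O(-3))) = -2687 - (8 - ½/4) = -2687 - (8 - ½*¼) = -2687 - (8 - ⅛) = -2687 - 1*63/8 = -2687 - 63/8 = -21559/8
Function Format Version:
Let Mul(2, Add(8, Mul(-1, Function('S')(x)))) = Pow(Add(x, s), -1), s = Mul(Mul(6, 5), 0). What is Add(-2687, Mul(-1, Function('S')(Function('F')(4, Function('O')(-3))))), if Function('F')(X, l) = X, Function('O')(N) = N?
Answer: Rational(-21559, 8) ≈ -2694.9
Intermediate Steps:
s = 0 (s = Mul(30, 0) = 0)
Function('S')(x) = Add(8, Mul(Rational(-1, 2), Pow(x, -1))) (Function('S')(x) = Add(8, Mul(Rational(-1, 2), Pow(Add(x, 0), -1))) = Add(8, Mul(Rational(-1, 2), Pow(x, -1))))
Add(-2687, Mul(-1, Function('S')(Function('F')(4, Function('O')(-3))))) = Add(-2687, Mul(-1, Add(8, Mul(Rational(-1, 2), Pow(4, -1))))) = Add(-2687, Mul(-1, Add(8, Mul(Rational(-1, 2), Rational(1, 4))))) = Add(-2687, Mul(-1, Add(8, Rational(-1, 8)))) = Add(-2687, Mul(-1, Rational(63, 8))) = Add(-2687, Rational(-63, 8)) = Rational(-21559, 8)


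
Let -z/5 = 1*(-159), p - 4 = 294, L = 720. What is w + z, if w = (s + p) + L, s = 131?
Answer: 1944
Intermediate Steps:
p = 298 (p = 4 + 294 = 298)
w = 1149 (w = (131 + 298) + 720 = 429 + 720 = 1149)
z = 795 (z = -5*(-159) = 795)
w + z = 1149 + 795 = 1944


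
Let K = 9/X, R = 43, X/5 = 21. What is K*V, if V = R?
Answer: 129/35 ≈ 3.6857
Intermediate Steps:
X = 105 (X = 5*21 = 105)
V = 43
K = 3/35 (K = 9/105 = 9*(1/105) = 3/35 ≈ 0.085714)
K*V = (3/35)*43 = 129/35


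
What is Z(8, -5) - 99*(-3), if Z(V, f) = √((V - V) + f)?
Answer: 297 + I*√5 ≈ 297.0 + 2.2361*I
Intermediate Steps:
Z(V, f) = √f (Z(V, f) = √(0 + f) = √f)
Z(8, -5) - 99*(-3) = √(-5) - 99*(-3) = I*√5 + 297 = 297 + I*√5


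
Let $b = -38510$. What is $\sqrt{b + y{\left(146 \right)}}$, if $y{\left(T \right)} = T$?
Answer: $2 i \sqrt{9591} \approx 195.87 i$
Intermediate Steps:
$\sqrt{b + y{\left(146 \right)}} = \sqrt{-38510 + 146} = \sqrt{-38364} = 2 i \sqrt{9591}$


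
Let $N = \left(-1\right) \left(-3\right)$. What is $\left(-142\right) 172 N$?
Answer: $-73272$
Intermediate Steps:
$N = 3$
$\left(-142\right) 172 N = \left(-142\right) 172 \cdot 3 = \left(-24424\right) 3 = -73272$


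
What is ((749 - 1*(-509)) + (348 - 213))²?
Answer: 1940449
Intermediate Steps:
((749 - 1*(-509)) + (348 - 213))² = ((749 + 509) + 135)² = (1258 + 135)² = 1393² = 1940449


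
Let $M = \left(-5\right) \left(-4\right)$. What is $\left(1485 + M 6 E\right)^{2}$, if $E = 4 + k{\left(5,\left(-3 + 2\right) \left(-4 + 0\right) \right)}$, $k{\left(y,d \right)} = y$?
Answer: $6579225$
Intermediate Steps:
$M = 20$
$E = 9$ ($E = 4 + 5 = 9$)
$\left(1485 + M 6 E\right)^{2} = \left(1485 + 20 \cdot 6 \cdot 9\right)^{2} = \left(1485 + 120 \cdot 9\right)^{2} = \left(1485 + 1080\right)^{2} = 2565^{2} = 6579225$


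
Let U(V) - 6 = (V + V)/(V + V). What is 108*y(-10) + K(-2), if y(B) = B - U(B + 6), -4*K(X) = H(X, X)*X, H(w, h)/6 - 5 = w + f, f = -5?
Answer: -1842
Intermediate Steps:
H(w, h) = 6*w (H(w, h) = 30 + 6*(w - 5) = 30 + 6*(-5 + w) = 30 + (-30 + 6*w) = 6*w)
U(V) = 7 (U(V) = 6 + (V + V)/(V + V) = 6 + (2*V)/((2*V)) = 6 + (2*V)*(1/(2*V)) = 6 + 1 = 7)
K(X) = -3*X²/2 (K(X) = -6*X*X/4 = -3*X²/2)
y(B) = -7 + B (y(B) = B - 1*7 = B - 7 = -7 + B)
108*y(-10) + K(-2) = 108*(-7 - 10) - 3/2*(-2)² = 108*(-17) - 3/2*4 = -1836 - 6 = -1842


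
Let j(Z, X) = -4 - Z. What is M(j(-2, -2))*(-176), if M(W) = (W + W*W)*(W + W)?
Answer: 1408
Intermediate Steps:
M(W) = 2*W*(W + W²) (M(W) = (W + W²)*(2*W) = 2*W*(W + W²))
M(j(-2, -2))*(-176) = (2*(-4 - 1*(-2))²*(1 + (-4 - 1*(-2))))*(-176) = (2*(-4 + 2)²*(1 + (-4 + 2)))*(-176) = (2*(-2)²*(1 - 2))*(-176) = (2*4*(-1))*(-176) = -8*(-176) = 1408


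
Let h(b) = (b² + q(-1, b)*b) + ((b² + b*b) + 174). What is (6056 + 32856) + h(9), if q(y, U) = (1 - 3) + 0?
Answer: 39311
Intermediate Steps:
q(y, U) = -2 (q(y, U) = -2 + 0 = -2)
h(b) = 174 - 2*b + 3*b² (h(b) = (b² - 2*b) + ((b² + b*b) + 174) = (b² - 2*b) + ((b² + b²) + 174) = (b² - 2*b) + (2*b² + 174) = (b² - 2*b) + (174 + 2*b²) = 174 - 2*b + 3*b²)
(6056 + 32856) + h(9) = (6056 + 32856) + (174 - 2*9 + 3*9²) = 38912 + (174 - 18 + 3*81) = 38912 + (174 - 18 + 243) = 38912 + 399 = 39311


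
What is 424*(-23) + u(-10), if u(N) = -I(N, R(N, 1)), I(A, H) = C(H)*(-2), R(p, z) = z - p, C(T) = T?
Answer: -9730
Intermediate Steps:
I(A, H) = -2*H (I(A, H) = H*(-2) = -2*H)
u(N) = 2 - 2*N (u(N) = -(-2)*(1 - N) = -(-2 + 2*N) = 2 - 2*N)
424*(-23) + u(-10) = 424*(-23) + (2 - 2*(-10)) = -9752 + (2 + 20) = -9752 + 22 = -9730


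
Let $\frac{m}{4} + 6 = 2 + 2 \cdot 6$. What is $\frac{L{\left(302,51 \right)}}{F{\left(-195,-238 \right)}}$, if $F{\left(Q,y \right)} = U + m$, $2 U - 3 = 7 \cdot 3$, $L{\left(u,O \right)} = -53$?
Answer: $- \frac{53}{44} \approx -1.2045$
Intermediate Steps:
$m = 32$ ($m = -24 + 4 \left(2 + 2 \cdot 6\right) = -24 + 4 \left(2 + 12\right) = -24 + 4 \cdot 14 = -24 + 56 = 32$)
$U = 12$ ($U = \frac{3}{2} + \frac{7 \cdot 3}{2} = \frac{3}{2} + \frac{1}{2} \cdot 21 = \frac{3}{2} + \frac{21}{2} = 12$)
$F{\left(Q,y \right)} = 44$ ($F{\left(Q,y \right)} = 12 + 32 = 44$)
$\frac{L{\left(302,51 \right)}}{F{\left(-195,-238 \right)}} = - \frac{53}{44}$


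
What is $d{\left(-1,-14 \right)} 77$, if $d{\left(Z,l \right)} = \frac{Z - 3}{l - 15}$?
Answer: $\frac{308}{29} \approx 10.621$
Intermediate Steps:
$d{\left(Z,l \right)} = \frac{-3 + Z}{-15 + l}$
$d{\left(-1,-14 \right)} 77 = \frac{-3 - 1}{-15 - 14} \cdot 77 = \frac{1}{-29} \left(-4\right) 77 = \left(- \frac{1}{29}\right) \left(-4\right) 77 = \frac{4}{29} \cdot 77 = \frac{308}{29}$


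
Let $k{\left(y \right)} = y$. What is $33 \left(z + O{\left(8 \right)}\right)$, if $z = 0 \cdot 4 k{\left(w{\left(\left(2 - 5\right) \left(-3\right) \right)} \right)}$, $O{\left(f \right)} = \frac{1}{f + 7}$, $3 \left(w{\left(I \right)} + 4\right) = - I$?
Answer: $\frac{11}{5} \approx 2.2$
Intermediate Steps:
$w{\left(I \right)} = -4 - \frac{I}{3}$ ($w{\left(I \right)} = -4 + \frac{\left(-1\right) I}{3} = -4 - \frac{I}{3}$)
$O{\left(f \right)} = \frac{1}{7 + f}$
$z = 0$ ($z = 0 \cdot 4 \left(-4 - \frac{\left(2 - 5\right) \left(-3\right)}{3}\right) = 0 \left(-4 - \frac{\left(-3\right) \left(-3\right)}{3}\right) = 0 \left(-4 - 3\right) = 0 \left(-7\right) = 0$)
$33 \left(z + O{\left(8 \right)}\right) = 33 \left(0 + \frac{1}{7 + 8}\right) = 33 \left(0 + \frac{1}{15}\right) = 33 \cdot \frac{1}{15} = \frac{11}{5}$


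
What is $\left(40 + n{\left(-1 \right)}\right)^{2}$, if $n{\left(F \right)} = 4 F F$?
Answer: $1936$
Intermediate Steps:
$n{\left(F \right)} = 4 F^{2}$
$\left(40 + n{\left(-1 \right)}\right)^{2} = \left(40 + 4 \left(-1\right)^{2}\right)^{2} = \left(40 + 4 \cdot 1\right)^{2} = \left(40 + 4\right)^{2} = 44^{2} = 1936$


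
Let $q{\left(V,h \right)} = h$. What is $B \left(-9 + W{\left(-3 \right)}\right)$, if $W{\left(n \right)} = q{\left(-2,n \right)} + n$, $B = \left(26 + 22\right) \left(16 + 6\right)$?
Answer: $-15840$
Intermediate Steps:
$B = 1056$ ($B = 48 \cdot 22 = 1056$)
$W{\left(n \right)} = 2 n$ ($W{\left(n \right)} = n + n = 2 n$)
$B \left(-9 + W{\left(-3 \right)}\right) = 1056 \left(-9 + 2 \left(-3\right)\right) = 1056 \left(-9 - 6\right) = 1056 \left(-15\right) = -15840$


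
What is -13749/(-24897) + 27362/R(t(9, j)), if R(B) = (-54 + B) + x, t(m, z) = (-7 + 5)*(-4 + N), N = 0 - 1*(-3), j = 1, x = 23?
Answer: -226944331/240671 ≈ -942.96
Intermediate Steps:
N = 3 (N = 0 + 3 = 3)
t(m, z) = 2 (t(m, z) = (-7 + 5)*(-4 + 3) = -2*(-1) = 2)
R(B) = -31 + B (R(B) = (-54 + B) + 23 = -31 + B)
-13749/(-24897) + 27362/R(t(9, j)) = -13749/(-24897) + 27362/(-31 + 2) = -13749*(-1/24897) + 27362/(-29) = 4583/8299 + 27362*(-1/29) = 4583/8299 - 27362/29 = -226944331/240671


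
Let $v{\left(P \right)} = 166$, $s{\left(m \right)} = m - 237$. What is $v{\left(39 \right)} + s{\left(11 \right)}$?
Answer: $-60$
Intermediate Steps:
$s{\left(m \right)} = -237 + m$ ($s{\left(m \right)} = m - 237 = -237 + m$)
$v{\left(39 \right)} + s{\left(11 \right)} = 166 + \left(-237 + 11\right) = 166 - 226 = -60$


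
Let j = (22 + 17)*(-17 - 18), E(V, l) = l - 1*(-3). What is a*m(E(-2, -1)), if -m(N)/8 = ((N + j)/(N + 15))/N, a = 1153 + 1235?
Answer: 13019376/17 ≈ 7.6585e+5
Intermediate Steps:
E(V, l) = 3 + l (E(V, l) = l + 3 = 3 + l)
j = -1365 (j = 39*(-35) = -1365)
a = 2388
m(N) = -8*(-1365 + N)/(N*(15 + N)) (m(N) = -8*(N - 1365)/(N + 15)/N = -8*(-1365 + N)/(15 + N)/N = -8*(-1365 + N)/(N*(15 + N)))
a*m(E(-2, -1)) = 2388*(8*(1365 - (3 - 1))/((3 - 1)*(15 + (3 - 1)))) = 2388*(8*(1365 - 1*2)/(2*(15 + 2))) = 2388*(8*(1/2)*(1365 - 2)/17) = 2388*(8*(1/2)*(1/17)*1363) = 2388*(5452/17) = 13019376/17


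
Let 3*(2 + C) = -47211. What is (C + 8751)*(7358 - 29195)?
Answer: 152596956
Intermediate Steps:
C = -15739 (C = -2 + (⅓)*(-47211) = -2 - 15737 = -15739)
(C + 8751)*(7358 - 29195) = (-15739 + 8751)*(7358 - 29195) = -6988*(-21837) = 152596956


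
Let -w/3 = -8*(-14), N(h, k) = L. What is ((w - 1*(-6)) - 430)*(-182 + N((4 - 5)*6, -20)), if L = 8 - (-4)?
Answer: 129200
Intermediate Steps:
L = 12 (L = 8 - 1*(-4) = 8 + 4 = 12)
N(h, k) = 12
w = -336 (w = -(-24)*(-14) = -3*112 = -336)
((w - 1*(-6)) - 430)*(-182 + N((4 - 5)*6, -20)) = ((-336 - 1*(-6)) - 430)*(-182 + 12) = ((-336 + 6) - 430)*(-170) = (-330 - 430)*(-170) = -760*(-170) = 129200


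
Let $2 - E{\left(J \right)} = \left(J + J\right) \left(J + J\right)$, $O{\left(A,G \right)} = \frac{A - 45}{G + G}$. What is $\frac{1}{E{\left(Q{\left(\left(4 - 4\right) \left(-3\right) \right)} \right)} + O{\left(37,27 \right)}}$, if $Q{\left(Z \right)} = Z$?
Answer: $\frac{27}{50} \approx 0.54$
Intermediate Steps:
$O{\left(A,G \right)} = \frac{-45 + A}{2 G}$
$E{\left(J \right)} = 2 - 4 J^{2}$ ($E{\left(J \right)} = 2 - \left(J + J\right) \left(J + J\right) = 2 - 2 J 2 J = 2 - 4 J^{2}$)
$\frac{1}{E{\left(Q{\left(\left(4 - 4\right) \left(-3\right) \right)} \right)} + O{\left(37,27 \right)}} = \frac{1}{\left(2 - 4 \left(\left(4 - 4\right) \left(-3\right)\right)^{2}\right) + \frac{-45 + 37}{2 \cdot 27}} = \frac{1}{\left(2 - 4 \left(0 \left(-3\right)\right)^{2}\right) + \frac{1}{2} \cdot \frac{1}{27} \left(-8\right)} = \frac{1}{\left(2 - 4 \cdot 0^{2}\right) - \frac{4}{27}} = \frac{1}{\left(2 - 0\right) - \frac{4}{27}} = \frac{1}{\left(2 + 0\right) - \frac{4}{27}} = \frac{1}{2 - \frac{4}{27}} = \frac{1}{\frac{50}{27}} = \frac{27}{50}$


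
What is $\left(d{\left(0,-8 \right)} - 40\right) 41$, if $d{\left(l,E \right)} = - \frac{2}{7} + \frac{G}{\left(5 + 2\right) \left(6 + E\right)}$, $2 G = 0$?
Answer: $- \frac{11562}{7} \approx -1651.7$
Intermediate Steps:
$G = 0$ ($G = \frac{1}{2} \cdot 0 = 0$)
$d{\left(l,E \right)} = - \frac{2}{7}$ ($d{\left(l,E \right)} = - \frac{2}{7} + \frac{0}{\left(5 + 2\right) \left(6 + E\right)} = \left(-2\right) \frac{1}{7} + \frac{0}{7 \left(6 + E\right)} = - \frac{2}{7} + \frac{0}{42 + 7 E} = - \frac{2}{7} + 0 = - \frac{2}{7}$)
$\left(d{\left(0,-8 \right)} - 40\right) 41 = \left(- \frac{2}{7} - 40\right) 41 = \left(- \frac{282}{7}\right) 41 = - \frac{11562}{7}$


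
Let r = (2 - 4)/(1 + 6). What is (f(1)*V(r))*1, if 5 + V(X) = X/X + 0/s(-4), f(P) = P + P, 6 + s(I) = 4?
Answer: -8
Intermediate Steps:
r = -2/7 ≈ -0.28571
s(I) = -2 (s(I) = -6 + 4 = -2)
f(P) = 2*P
V(X) = -4 (V(X) = -5 + (X/X + 0/(-2)) = -5 + (1 + 0*(-½)) = -5 + (1 + 0) = -5 + 1 = -4)
(f(1)*V(r))*1 = ((2*1)*(-4))*1 = (2*(-4))*1 = -8*1 = -8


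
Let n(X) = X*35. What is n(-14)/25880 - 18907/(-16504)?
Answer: 12030655/10678088 ≈ 1.1267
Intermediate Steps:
n(X) = 35*X
n(-14)/25880 - 18907/(-16504) = (35*(-14))/25880 - 18907/(-16504) = -490*1/25880 - 18907*(-1/16504) = -49/2588 + 18907/16504 = 12030655/10678088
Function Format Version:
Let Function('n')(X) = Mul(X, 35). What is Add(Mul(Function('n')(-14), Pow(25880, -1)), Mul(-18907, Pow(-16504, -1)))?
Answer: Rational(12030655, 10678088) ≈ 1.1267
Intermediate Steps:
Function('n')(X) = Mul(35, X)
Add(Mul(Function('n')(-14), Pow(25880, -1)), Mul(-18907, Pow(-16504, -1))) = Add(Mul(Mul(35, -14), Pow(25880, -1)), Mul(-18907, Pow(-16504, -1))) = Add(Mul(-490, Rational(1, 25880)), Mul(-18907, Rational(-1, 16504))) = Add(Rational(-49, 2588), Rational(18907, 16504)) = Rational(12030655, 10678088)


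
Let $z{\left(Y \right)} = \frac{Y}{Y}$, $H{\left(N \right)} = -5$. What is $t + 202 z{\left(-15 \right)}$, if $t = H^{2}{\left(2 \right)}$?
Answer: $227$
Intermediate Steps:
$z{\left(Y \right)} = 1$
$t = 25$ ($t = \left(-5\right)^{2} = 25$)
$t + 202 z{\left(-15 \right)} = 25 + 202 \cdot 1 = 25 + 202 = 227$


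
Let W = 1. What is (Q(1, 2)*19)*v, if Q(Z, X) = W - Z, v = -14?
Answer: 0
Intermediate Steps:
Q(Z, X) = 1 - Z
(Q(1, 2)*19)*v = ((1 - 1*1)*19)*(-14) = ((1 - 1)*19)*(-14) = (0*19)*(-14) = 0*(-14) = 0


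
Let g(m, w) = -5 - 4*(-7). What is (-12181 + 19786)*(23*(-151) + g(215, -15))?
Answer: -26237250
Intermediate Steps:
g(m, w) = 23 (g(m, w) = -5 + 28 = 23)
(-12181 + 19786)*(23*(-151) + g(215, -15)) = (-12181 + 19786)*(23*(-151) + 23) = 7605*(-3473 + 23) = 7605*(-3450) = -26237250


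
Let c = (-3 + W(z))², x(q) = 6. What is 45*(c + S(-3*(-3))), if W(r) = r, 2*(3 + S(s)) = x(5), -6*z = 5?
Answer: 2645/4 ≈ 661.25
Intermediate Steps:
z = -⅚ (z = -⅙*5 = -⅚ ≈ -0.83333)
S(s) = 0 (S(s) = -3 + (½)*6 = -3 + 3 = 0)
c = 529/36 (c = (-3 - ⅚)² = (-23/6)² = 529/36 ≈ 14.694)
45*(c + S(-3*(-3))) = 45*(529/36 + 0) = 45*(529/36) = 2645/4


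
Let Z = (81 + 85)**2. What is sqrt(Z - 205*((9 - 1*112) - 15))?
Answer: sqrt(51746) ≈ 227.48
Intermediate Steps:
Z = 27556 (Z = 166**2 = 27556)
sqrt(Z - 205*((9 - 1*112) - 15)) = sqrt(27556 - 205*((9 - 1*112) - 15)) = sqrt(27556 - 205*((9 - 112) - 15)) = sqrt(27556 - 205*(-103 - 15)) = sqrt(27556 - 205*(-118)) = sqrt(27556 + 24190) = sqrt(51746)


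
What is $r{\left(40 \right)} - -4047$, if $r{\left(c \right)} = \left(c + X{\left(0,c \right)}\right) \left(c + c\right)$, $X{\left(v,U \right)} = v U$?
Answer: $7247$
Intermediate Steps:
$X{\left(v,U \right)} = U v$
$r{\left(c \right)} = 2 c^{2}$ ($r{\left(c \right)} = \left(c + c 0\right) \left(c + c\right) = \left(c + 0\right) 2 c = c 2 c = 2 c^{2}$)
$r{\left(40 \right)} - -4047 = 2 \cdot 40^{2} - -4047 = 2 \cdot 1600 + 4047 = 3200 + 4047 = 7247$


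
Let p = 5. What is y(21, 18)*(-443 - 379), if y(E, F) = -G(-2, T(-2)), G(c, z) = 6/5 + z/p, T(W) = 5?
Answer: 9042/5 ≈ 1808.4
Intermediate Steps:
G(c, z) = 6/5 + z/5
y(E, F) = -11/5 (y(E, F) = -(6/5 + (⅕)*5) = -(6/5 + 1) = -1*11/5 = -11/5)
y(21, 18)*(-443 - 379) = -11*(-443 - 379)/5 = -11/5*(-822) = 9042/5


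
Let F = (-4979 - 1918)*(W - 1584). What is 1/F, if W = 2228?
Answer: -1/4441668 ≈ -2.2514e-7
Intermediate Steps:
F = -4441668 (F = (-4979 - 1918)*(2228 - 1584) = -6897*644 = -4441668)
1/F = 1/(-4441668) = -1/4441668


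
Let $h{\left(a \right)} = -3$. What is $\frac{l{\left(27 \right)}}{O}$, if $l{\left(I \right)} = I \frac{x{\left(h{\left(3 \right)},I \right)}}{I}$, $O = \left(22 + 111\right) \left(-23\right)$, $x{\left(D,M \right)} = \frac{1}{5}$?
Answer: $- \frac{1}{15295} \approx -6.5381 \cdot 10^{-5}$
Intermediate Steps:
$x{\left(D,M \right)} = \frac{1}{5}$
$O = -3059$ ($O = 133 \left(-23\right) = -3059$)
$l{\left(I \right)} = \frac{1}{5}$ ($l{\left(I \right)} = I \frac{1}{5 I} = \frac{1}{5}$)
$\frac{l{\left(27 \right)}}{O} = \frac{1}{5 \left(-3059\right)} = \frac{1}{5} \left(- \frac{1}{3059}\right) = - \frac{1}{15295}$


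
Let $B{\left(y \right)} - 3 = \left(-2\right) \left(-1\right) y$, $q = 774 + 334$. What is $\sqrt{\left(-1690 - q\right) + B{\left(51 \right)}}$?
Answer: $i \sqrt{2693} \approx 51.894 i$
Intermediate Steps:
$q = 1108$
$B{\left(y \right)} = 3 + 2 y$ ($B{\left(y \right)} = 3 + \left(-2\right) \left(-1\right) y = 3 + 2 y$)
$\sqrt{\left(-1690 - q\right) + B{\left(51 \right)}} = \sqrt{\left(-1690 - 1108\right) + \left(3 + 2 \cdot 51\right)} = \sqrt{\left(-1690 - 1108\right) + \left(3 + 102\right)} = \sqrt{-2798 + 105} = \sqrt{-2693} = i \sqrt{2693}$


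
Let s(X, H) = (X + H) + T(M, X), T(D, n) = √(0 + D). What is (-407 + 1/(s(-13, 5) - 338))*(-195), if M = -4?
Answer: 950164527/11972 + 39*I/11972 ≈ 79366.0 + 0.0032576*I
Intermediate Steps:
T(D, n) = √D
s(X, H) = H + X + 2*I (s(X, H) = (X + H) + √(-4) = (H + X) + 2*I = H + X + 2*I)
(-407 + 1/(s(-13, 5) - 338))*(-195) = (-407 + 1/((5 - 13 + 2*I) - 338))*(-195) = (-407 + 1/((-8 + 2*I) - 338))*(-195) = (-407 + 1/(-346 + 2*I))*(-195) = (-407 + (-346 - 2*I)/119720)*(-195) = 79365 - 39*(-346 - 2*I)/23944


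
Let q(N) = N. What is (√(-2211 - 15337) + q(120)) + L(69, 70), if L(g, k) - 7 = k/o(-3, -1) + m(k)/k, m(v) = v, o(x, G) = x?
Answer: 314/3 + 2*I*√4387 ≈ 104.67 + 132.47*I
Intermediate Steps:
L(g, k) = 8 - k/3 (L(g, k) = 7 + (k/(-3) + k/k) = 7 + (k*(-⅓) + 1) = 7 + (-k/3 + 1) = 7 + (1 - k/3) = 8 - k/3)
(√(-2211 - 15337) + q(120)) + L(69, 70) = (√(-2211 - 15337) + 120) + (8 - ⅓*70) = (√(-17548) + 120) + (8 - 70/3) = (2*I*√4387 + 120) - 46/3 = (120 + 2*I*√4387) - 46/3 = 314/3 + 2*I*√4387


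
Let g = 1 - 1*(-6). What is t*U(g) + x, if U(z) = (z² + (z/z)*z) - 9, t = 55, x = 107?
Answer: 2692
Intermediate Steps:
g = 7 (g = 1 + 6 = 7)
U(z) = -9 + z + z² (U(z) = (z² + 1*z) - 9 = (z² + z) - 9 = (z + z²) - 9 = -9 + z + z²)
t*U(g) + x = 55*(-9 + 7 + 7²) + 107 = 55*(-9 + 7 + 49) + 107 = 55*47 + 107 = 2585 + 107 = 2692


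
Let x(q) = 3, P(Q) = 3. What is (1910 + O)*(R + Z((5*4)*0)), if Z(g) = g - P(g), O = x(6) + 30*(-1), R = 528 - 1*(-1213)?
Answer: 3272654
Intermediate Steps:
R = 1741 (R = 528 + 1213 = 1741)
O = -27 (O = 3 + 30*(-1) = 3 - 30 = -27)
Z(g) = -3 + g (Z(g) = g - 1*3 = g - 3 = -3 + g)
(1910 + O)*(R + Z((5*4)*0)) = (1910 - 27)*(1741 + (-3 + (5*4)*0)) = 1883*(1741 + (-3 + 20*0)) = 1883*(1741 + (-3 + 0)) = 1883*(1741 - 3) = 1883*1738 = 3272654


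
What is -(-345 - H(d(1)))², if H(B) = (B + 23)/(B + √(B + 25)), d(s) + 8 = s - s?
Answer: -259052850/2209 + 482850*√17/2209 ≈ -1.1637e+5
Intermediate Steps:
d(s) = -8 (d(s) = -8 + (s - s) = -8 + 0 = -8)
H(B) = (23 + B)/(B + √(25 + B))
-(-345 - H(d(1)))² = -(-345 - (23 - 8)/(-8 + √(25 - 8)))² = -(-345 - 15/(-8 + √17))²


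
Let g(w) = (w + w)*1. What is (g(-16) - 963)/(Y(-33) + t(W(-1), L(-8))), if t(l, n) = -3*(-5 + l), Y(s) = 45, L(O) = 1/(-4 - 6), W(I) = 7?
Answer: -995/39 ≈ -25.513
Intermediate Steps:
L(O) = -⅒ (L(O) = 1/(-10) = -⅒)
g(w) = 2*w (g(w) = (2*w)*1 = 2*w)
t(l, n) = 15 - 3*l
(g(-16) - 963)/(Y(-33) + t(W(-1), L(-8))) = (2*(-16) - 963)/(45 + (15 - 3*7)) = (-32 - 963)/(45 + (15 - 21)) = -995/(45 - 6) = -995/39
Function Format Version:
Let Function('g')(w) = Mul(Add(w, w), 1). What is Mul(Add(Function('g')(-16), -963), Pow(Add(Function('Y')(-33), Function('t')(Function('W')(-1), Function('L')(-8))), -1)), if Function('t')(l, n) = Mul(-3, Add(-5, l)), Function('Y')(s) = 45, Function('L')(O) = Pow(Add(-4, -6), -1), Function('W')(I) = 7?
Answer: Rational(-995, 39) ≈ -25.513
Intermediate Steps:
Function('L')(O) = Rational(-1, 10) (Function('L')(O) = Pow(-10, -1) = Rational(-1, 10))
Function('g')(w) = Mul(2, w) (Function('g')(w) = Mul(Mul(2, w), 1) = Mul(2, w))
Function('t')(l, n) = Add(15, Mul(-3, l))
Mul(Add(Function('g')(-16), -963), Pow(Add(Function('Y')(-33), Function('t')(Function('W')(-1), Function('L')(-8))), -1)) = Mul(Add(Mul(2, -16), -963), Pow(Add(45, Add(15, Mul(-3, 7))), -1)) = Mul(Add(-32, -963), Pow(Add(45, Add(15, -21)), -1)) = Mul(-995, Pow(Add(45, -6), -1)) = Mul(-995, Pow(39, -1)) = Mul(-995, Rational(1, 39)) = Rational(-995, 39)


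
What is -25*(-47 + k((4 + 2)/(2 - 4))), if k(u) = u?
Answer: 1250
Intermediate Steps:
-25*(-47 + k((4 + 2)/(2 - 4))) = -25*(-47 + (4 + 2)/(2 - 4)) = -25*(-47 + 6/(-2)) = -25*(-47 + 6*(-½)) = -25*(-47 - 3) = -25*(-50) = 1250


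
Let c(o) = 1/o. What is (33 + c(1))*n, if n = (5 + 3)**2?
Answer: 2176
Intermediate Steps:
n = 64 (n = 8**2 = 64)
(33 + c(1))*n = (33 + 1/1)*64 = (33 + 1)*64 = 34*64 = 2176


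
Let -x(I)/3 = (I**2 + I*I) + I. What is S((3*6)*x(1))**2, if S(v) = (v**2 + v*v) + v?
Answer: 2738010276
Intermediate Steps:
x(I) = -6*I**2 - 3*I (x(I) = -3*((I**2 + I*I) + I) = -3*((I**2 + I**2) + I) = -3*(2*I**2 + I) = -3*(I + 2*I**2) = -6*I**2 - 3*I)
S(v) = v + 2*v**2 (S(v) = (v**2 + v**2) + v = 2*v**2 + v = v + 2*v**2)
S((3*6)*x(1))**2 = (((3*6)*(-3*1*(1 + 2*1)))*(1 + 2*((3*6)*(-3*1*(1 + 2*1)))))**2 = ((18*(-3*1*(1 + 2)))*(1 + 2*(18*(-3*1*(1 + 2)))))**2 = ((18*(-3*1*3))*(1 + 2*(18*(-3*1*3))))**2 = ((18*(-9))*(1 + 2*(18*(-9))))**2 = (-162*(1 + 2*(-162)))**2 = (-162*(1 - 324))**2 = (-162*(-323))**2 = 52326**2 = 2738010276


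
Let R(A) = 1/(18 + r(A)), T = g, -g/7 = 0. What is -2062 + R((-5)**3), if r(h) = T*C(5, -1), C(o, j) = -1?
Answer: -37115/18 ≈ -2061.9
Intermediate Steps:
g = 0 (g = -7*0 = 0)
T = 0
r(h) = 0 (r(h) = 0*(-1) = 0)
R(A) = 1/18 (R(A) = 1/(18 + 0) = 1/18)
-2062 + R((-5)**3) = -2062 + 1/18 = -37115/18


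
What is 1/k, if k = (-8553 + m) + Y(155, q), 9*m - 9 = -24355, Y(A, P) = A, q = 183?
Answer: -9/99928 ≈ -9.0065e-5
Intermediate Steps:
m = -24346/9 (m = 1 + (1/9)*(-24355) = 1 - 24355/9 = -24346/9 ≈ -2705.1)
k = -99928/9 (k = (-8553 - 24346/9) + 155 = -101323/9 + 155 = -99928/9 ≈ -11103.)
1/k = 1/(-99928/9) = -9/99928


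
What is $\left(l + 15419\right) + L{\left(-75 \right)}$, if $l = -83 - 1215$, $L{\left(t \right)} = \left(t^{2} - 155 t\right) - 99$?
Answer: $31272$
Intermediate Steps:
$L{\left(t \right)} = -99 + t^{2} - 155 t$
$l = -1298$ ($l = -83 - 1215 = -1298$)
$\left(l + 15419\right) + L{\left(-75 \right)} = \left(-1298 + 15419\right) - \left(-11526 - 5625\right) = 14121 + \left(-99 + 5625 + 11625\right) = 14121 + 17151 = 31272$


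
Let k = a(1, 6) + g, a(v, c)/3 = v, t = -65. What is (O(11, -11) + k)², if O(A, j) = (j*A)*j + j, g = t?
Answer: 1582564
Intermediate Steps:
a(v, c) = 3*v
g = -65
O(A, j) = j + A*j² (O(A, j) = (A*j)*j + j = A*j² + j = j + A*j²)
k = -62 (k = 3*1 - 65 = 3 - 65 = -62)
(O(11, -11) + k)² = (-11*(1 + 11*(-11)) - 62)² = (-11*(1 - 121) - 62)² = (-11*(-120) - 62)² = (1320 - 62)² = 1258² = 1582564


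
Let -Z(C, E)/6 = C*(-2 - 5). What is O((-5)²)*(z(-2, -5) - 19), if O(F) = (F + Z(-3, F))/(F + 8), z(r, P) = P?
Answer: 808/11 ≈ 73.455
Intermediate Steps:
Z(C, E) = 42*C (Z(C, E) = -6*C*(-2 - 5) = -6*C*(-7) = -(-42)*C = 42*C)
O(F) = (-126 + F)/(8 + F) (O(F) = (F + 42*(-3))/(F + 8) = (F - 126)/(8 + F) = (-126 + F)/(8 + F))
O((-5)²)*(z(-2, -5) - 19) = ((-126 + (-5)²)/(8 + (-5)²))*(-5 - 19) = ((-126 + 25)/(8 + 25))*(-24) = (-101/33)*(-24) = ((1/33)*(-101))*(-24) = -101/33*(-24) = 808/11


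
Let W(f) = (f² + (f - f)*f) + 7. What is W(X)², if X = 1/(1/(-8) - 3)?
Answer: 19704721/390625 ≈ 50.444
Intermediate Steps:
X = -8/25 (X = 1/(-⅛ - 3) = 1/(-25/8) = -8/25 ≈ -0.32000)
W(f) = 7 + f² (W(f) = (f² + 0*f) + 7 = (f² + 0) + 7 = f² + 7 = 7 + f²)
W(X)² = (7 + (-8/25)²)² = (7 + 64/625)² = (4439/625)² = 19704721/390625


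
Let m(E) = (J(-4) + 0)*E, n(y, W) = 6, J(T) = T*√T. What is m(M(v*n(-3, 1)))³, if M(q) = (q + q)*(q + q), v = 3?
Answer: 1114512556032*I ≈ 1.1145e+12*I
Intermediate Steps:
J(T) = T^(3/2)
M(q) = 4*q² (M(q) = (2*q)*(2*q) = 4*q²)
m(E) = -8*I*E (m(E) = ((-4)^(3/2) + 0)*E = (-8*I + 0)*E = (-8*I)*E = -8*I*E)
m(M(v*n(-3, 1)))³ = (-8*I*4*(3*6)²)³ = (-8*I*4*18²)³ = (-8*I*4*324)³ = (-8*I*1296)³ = (-10368*I)³ = 1114512556032*I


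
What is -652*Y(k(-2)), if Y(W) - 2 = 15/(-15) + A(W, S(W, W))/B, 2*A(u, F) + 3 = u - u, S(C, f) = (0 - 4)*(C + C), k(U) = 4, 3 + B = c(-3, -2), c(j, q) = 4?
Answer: 326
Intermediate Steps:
B = 1 (B = -3 + 4 = 1)
S(C, f) = -8*C
A(u, F) = -3/2 (A(u, F) = -3/2 + (u - u)/2 = -3/2 + (½)*0 = -3/2 + 0 = -3/2)
Y(W) = -½ (Y(W) = 2 + (15/(-15) - 3/2/1) = 2 + (15*(-1/15) - 3/2*1) = 2 + (-1 - 3/2) = 2 - 5/2 = -½)
-652*Y(k(-2)) = -652*(-½) = 326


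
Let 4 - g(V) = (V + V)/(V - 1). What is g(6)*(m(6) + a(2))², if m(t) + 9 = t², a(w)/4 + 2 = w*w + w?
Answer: 14792/5 ≈ 2958.4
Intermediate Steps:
a(w) = -8 + 4*w + 4*w² (a(w) = -8 + 4*(w*w + w) = -8 + 4*(w² + w) = -8 + 4*(w + w²) = -8 + (4*w + 4*w²) = -8 + 4*w + 4*w²)
m(t) = -9 + t²
g(V) = 4 - 2*V/(-1 + V) (g(V) = 4 - (V + V)/(V - 1) = 4 - 2*V/(-1 + V))
g(6)*(m(6) + a(2))² = (2*(-2 + 6)/(-1 + 6))*((-9 + 6²) + (-8 + 4*2 + 4*2²))² = (2*4/5)*((-9 + 36) + (-8 + 8 + 4*4))² = (2*(⅕)*4)*(27 + (-8 + 8 + 16))² = 8*(27 + 16)²/5 = (8/5)*43² = (8/5)*1849 = 14792/5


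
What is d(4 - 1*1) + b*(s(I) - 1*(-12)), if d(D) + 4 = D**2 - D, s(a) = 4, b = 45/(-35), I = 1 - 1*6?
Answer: -130/7 ≈ -18.571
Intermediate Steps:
I = -5 (I = 1 - 6 = -5)
b = -9/7 (b = 45*(-1/35) = -9/7 ≈ -1.2857)
d(D) = -4 + D**2 - D (d(D) = -4 + (D**2 - D) = -4 + D**2 - D)
d(4 - 1*1) + b*(s(I) - 1*(-12)) = (-4 + (4 - 1*1)**2 - (4 - 1*1)) - 9*(4 - 1*(-12))/7 = (-4 + (4 - 1)**2 - (4 - 1)) - 9*(4 + 12)/7 = (-4 + 3**2 - 1*3) - 9/7*16 = (-4 + 9 - 3) - 144/7 = 2 - 144/7 = -130/7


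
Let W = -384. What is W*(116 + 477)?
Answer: -227712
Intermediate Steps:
W*(116 + 477) = -384*(116 + 477) = -384*593 = -227712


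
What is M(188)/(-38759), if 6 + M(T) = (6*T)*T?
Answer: -30294/5537 ≈ -5.4712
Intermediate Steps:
M(T) = -6 + 6*T**2 (M(T) = -6 + (6*T)*T = -6 + 6*T**2)
M(188)/(-38759) = (-6 + 6*188**2)/(-38759) = (-6 + 6*35344)*(-1/38759) = (-6 + 212064)*(-1/38759) = 212058*(-1/38759) = -30294/5537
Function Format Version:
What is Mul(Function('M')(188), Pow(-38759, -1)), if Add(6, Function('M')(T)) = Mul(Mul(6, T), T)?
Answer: Rational(-30294, 5537) ≈ -5.4712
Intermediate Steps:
Function('M')(T) = Add(-6, Mul(6, Pow(T, 2))) (Function('M')(T) = Add(-6, Mul(Mul(6, T), T)) = Add(-6, Mul(6, Pow(T, 2))))
Mul(Function('M')(188), Pow(-38759, -1)) = Mul(Add(-6, Mul(6, Pow(188, 2))), Pow(-38759, -1)) = Mul(Add(-6, Mul(6, 35344)), Rational(-1, 38759)) = Mul(Add(-6, 212064), Rational(-1, 38759)) = Mul(212058, Rational(-1, 38759)) = Rational(-30294, 5537)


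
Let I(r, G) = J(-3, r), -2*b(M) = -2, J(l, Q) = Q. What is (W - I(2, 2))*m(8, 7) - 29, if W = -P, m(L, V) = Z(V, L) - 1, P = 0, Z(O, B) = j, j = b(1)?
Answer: -29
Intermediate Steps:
b(M) = 1 (b(M) = -1/2*(-2) = 1)
j = 1
Z(O, B) = 1
I(r, G) = r
m(L, V) = 0 (m(L, V) = 1 - 1 = 0)
W = 0 (W = -1*0 = 0)
(W - I(2, 2))*m(8, 7) - 29 = (0 - 1*2)*0 - 29 = (0 - 2)*0 - 29 = -2*0 - 29 = 0 - 29 = -29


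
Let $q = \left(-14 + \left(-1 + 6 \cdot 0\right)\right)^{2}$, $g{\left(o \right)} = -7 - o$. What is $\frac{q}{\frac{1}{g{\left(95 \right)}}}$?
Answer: $-22950$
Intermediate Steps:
$q = 225$ ($q = \left(-14 + \left(-1 + 0\right)\right)^{2} = \left(-14 - 1\right)^{2} = \left(-15\right)^{2} = 225$)
$\frac{q}{\frac{1}{g{\left(95 \right)}}} = \frac{225}{\frac{1}{-7 - 95}} = \frac{225}{\frac{1}{-102}} = \frac{225}{- \frac{1}{102}} = 225 \left(-102\right) = -22950$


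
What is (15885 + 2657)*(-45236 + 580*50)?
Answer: -301047912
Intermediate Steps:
(15885 + 2657)*(-45236 + 580*50) = 18542*(-45236 + 29000) = 18542*(-16236) = -301047912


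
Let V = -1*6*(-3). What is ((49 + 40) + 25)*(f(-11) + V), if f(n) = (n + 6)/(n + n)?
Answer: 22857/11 ≈ 2077.9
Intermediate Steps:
f(n) = (6 + n)/(2*n) (f(n) = (6 + n)/((2*n)) = (6 + n)*(1/(2*n)) = (6 + n)/(2*n))
V = 18 (V = -6*(-3) = 18)
((49 + 40) + 25)*(f(-11) + V) = ((49 + 40) + 25)*((½)*(6 - 11)/(-11) + 18) = (89 + 25)*((½)*(-1/11)*(-5) + 18) = 114*(5/22 + 18) = 114*(401/22) = 22857/11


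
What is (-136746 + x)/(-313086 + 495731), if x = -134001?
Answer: -270747/182645 ≈ -1.4824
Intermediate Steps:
(-136746 + x)/(-313086 + 495731) = (-136746 - 134001)/(-313086 + 495731) = -270747/182645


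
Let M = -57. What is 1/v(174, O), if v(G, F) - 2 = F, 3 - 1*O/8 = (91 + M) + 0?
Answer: -1/246 ≈ -0.0040650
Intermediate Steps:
O = -248 (O = 24 - 8*((91 - 57) + 0) = 24 - 8*(34 + 0) = 24 - 8*34 = 24 - 272 = -248)
v(G, F) = 2 + F
1/v(174, O) = 1/(2 - 248) = 1/(-246) = -1/246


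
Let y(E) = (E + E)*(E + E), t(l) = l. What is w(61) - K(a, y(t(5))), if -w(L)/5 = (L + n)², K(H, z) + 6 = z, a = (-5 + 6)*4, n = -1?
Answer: -18094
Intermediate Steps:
y(E) = 4*E² (y(E) = (2*E)*(2*E) = 4*E²)
a = 4 (a = 1*4 = 4)
K(H, z) = -6 + z
w(L) = -5*(-1 + L)² (w(L) = -5*(L - 1)² = -5*(-1 + L)²)
w(61) - K(a, y(t(5))) = -5*(-1 + 61)² - (-6 + 4*5²) = -5*60² - (-6 + 4*25) = -5*3600 - (-6 + 100) = -18000 - 1*94 = -18000 - 94 = -18094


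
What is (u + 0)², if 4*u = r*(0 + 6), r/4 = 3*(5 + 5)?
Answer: 32400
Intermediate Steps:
r = 120 (r = 4*(3*(5 + 5)) = 4*(3*10) = 4*30 = 120)
u = 180 (u = (120*(0 + 6))/4 = (120*6)/4 = (¼)*720 = 180)
(u + 0)² = (180 + 0)² = 180² = 32400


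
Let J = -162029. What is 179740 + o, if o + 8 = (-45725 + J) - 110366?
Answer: -138388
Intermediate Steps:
o = -318128 (o = -8 + ((-45725 - 162029) - 110366) = -8 + (-207754 - 110366) = -8 - 318120 = -318128)
179740 + o = 179740 - 318128 = -138388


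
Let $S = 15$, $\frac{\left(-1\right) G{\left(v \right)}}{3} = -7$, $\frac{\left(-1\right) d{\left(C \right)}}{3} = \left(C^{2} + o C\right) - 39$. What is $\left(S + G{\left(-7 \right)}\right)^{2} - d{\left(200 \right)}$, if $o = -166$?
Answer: $21579$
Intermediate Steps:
$d{\left(C \right)} = 117 - 3 C^{2} + 498 C$ ($d{\left(C \right)} = - 3 \left(\left(C^{2} - 166 C\right) - 39\right) = - 3 \left(-39 + C^{2} - 166 C\right) = 117 - 3 C^{2} + 498 C$)
$G{\left(v \right)} = 21$ ($G{\left(v \right)} = \left(-3\right) \left(-7\right) = 21$)
$\left(S + G{\left(-7 \right)}\right)^{2} - d{\left(200 \right)} = \left(15 + 21\right)^{2} - \left(117 - 3 \cdot 200^{2} + 498 \cdot 200\right) = 36^{2} - \left(117 - 120000 + 99600\right) = 1296 - \left(117 - 120000 + 99600\right) = 1296 - -20283 = 1296 + 20283 = 21579$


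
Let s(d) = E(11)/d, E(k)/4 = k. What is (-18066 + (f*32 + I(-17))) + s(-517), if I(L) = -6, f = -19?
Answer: -877964/47 ≈ -18680.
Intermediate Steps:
E(k) = 4*k
s(d) = 44/d (s(d) = (4*11)/d = 44/d)
(-18066 + (f*32 + I(-17))) + s(-517) = (-18066 + (-19*32 - 6)) + 44/(-517) = (-18066 + (-608 - 6)) + 44*(-1/517) = (-18066 - 614) - 4/47 = -18680 - 4/47 = -877964/47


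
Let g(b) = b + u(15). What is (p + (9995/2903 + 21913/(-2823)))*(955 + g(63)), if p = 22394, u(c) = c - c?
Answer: 186789986938576/8195169 ≈ 2.2793e+7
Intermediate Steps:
u(c) = 0
g(b) = b (g(b) = b + 0 = b)
(p + (9995/2903 + 21913/(-2823)))*(955 + g(63)) = (22394 + (9995/2903 + 21913/(-2823)))*(955 + 63) = (22394 + (9995*(1/2903) + 21913*(-1/2823)))*1018 = (22394 + (9995/2903 - 21913/2823))*1018 = (22394 - 35397554/8195169)*1018 = (183487217032/8195169)*1018 = 186789986938576/8195169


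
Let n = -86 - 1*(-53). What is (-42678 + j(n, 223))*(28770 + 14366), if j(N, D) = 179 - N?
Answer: -1831813376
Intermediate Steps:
n = -33 (n = -86 + 53 = -33)
(-42678 + j(n, 223))*(28770 + 14366) = (-42678 + (179 - 1*(-33)))*(28770 + 14366) = (-42678 + (179 + 33))*43136 = (-42678 + 212)*43136 = -42466*43136 = -1831813376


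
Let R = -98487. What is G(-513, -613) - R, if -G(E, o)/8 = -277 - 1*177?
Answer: 102119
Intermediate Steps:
G(E, o) = 3632 (G(E, o) = -8*(-277 - 1*177) = -8*(-277 - 177) = -8*(-454) = 3632)
G(-513, -613) - R = 3632 - 1*(-98487) = 3632 + 98487 = 102119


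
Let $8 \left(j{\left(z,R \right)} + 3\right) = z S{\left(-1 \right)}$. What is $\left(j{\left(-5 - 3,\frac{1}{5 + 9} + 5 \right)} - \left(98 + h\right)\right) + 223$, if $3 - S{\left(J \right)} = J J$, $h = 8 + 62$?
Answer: $50$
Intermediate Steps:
$h = 70$
$S{\left(J \right)} = 3 - J^{2}$ ($S{\left(J \right)} = 3 - J J = 3 - J^{2}$)
$j{\left(z,R \right)} = -3 + \frac{z}{4}$ ($j{\left(z,R \right)} = -3 + \frac{z \left(3 - \left(-1\right)^{2}\right)}{8} = -3 + \frac{z \left(3 - 1\right)}{8} = -3 + \frac{z 2}{8} = -3 + \frac{2 z}{8} = -3 + \frac{z}{4}$)
$\left(j{\left(-5 - 3,\frac{1}{5 + 9} + 5 \right)} - \left(98 + h\right)\right) + 223 = \left(\left(-3 + \frac{-5 - 3}{4}\right) - 168\right) + 223 = \left(\left(-3 + \frac{1}{4} \left(-8\right)\right) - 168\right) + 223 = \left(\left(-3 - 2\right) - 168\right) + 223 = \left(-5 - 168\right) + 223 = -173 + 223 = 50$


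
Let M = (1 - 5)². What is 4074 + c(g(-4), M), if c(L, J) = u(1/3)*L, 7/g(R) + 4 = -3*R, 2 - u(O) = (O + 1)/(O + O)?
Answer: 4074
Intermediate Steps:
u(O) = 2 - (1 + O)/(2*O) (u(O) = 2 - (O + 1)/(O + O) = 2 - (1 + O)/(2*O))
g(R) = 7/(-4 - 3*R)
M = 16 (M = (-4)² = 16)
c(L, J) = 0 (c(L, J) = ((-1 + 3/3)/(2*(1/3)))*L = ((-1 + 3*(⅓))/(2*(⅓)))*L = ((½)*3*(-1 + 1))*L = ((½)*3*0)*L = 0*L = 0)
4074 + c(g(-4), M) = 4074 + 0 = 4074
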